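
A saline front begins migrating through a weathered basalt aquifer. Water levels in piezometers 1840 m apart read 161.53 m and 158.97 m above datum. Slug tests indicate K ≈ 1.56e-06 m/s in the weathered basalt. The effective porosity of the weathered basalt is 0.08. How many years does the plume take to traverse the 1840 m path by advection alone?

Convert K: 1.56e-06 m/s × 86400 = 0.1348 m/day.
Hydraulic gradient i = (161.53 − 158.97) / 1840 = 2.56 / 1840 = 0.001391.
Darcy flux q = K · i = 0.1348 × 0.001391 = 0.0001875 m/day.
Seepage velocity v = q / n_e = 0.0001875 / 0.08 = 0.002344 m/day.
Travel time t = L / v = 1840 / 0.002344 = 7.850e+05 days = 2149 years.

2150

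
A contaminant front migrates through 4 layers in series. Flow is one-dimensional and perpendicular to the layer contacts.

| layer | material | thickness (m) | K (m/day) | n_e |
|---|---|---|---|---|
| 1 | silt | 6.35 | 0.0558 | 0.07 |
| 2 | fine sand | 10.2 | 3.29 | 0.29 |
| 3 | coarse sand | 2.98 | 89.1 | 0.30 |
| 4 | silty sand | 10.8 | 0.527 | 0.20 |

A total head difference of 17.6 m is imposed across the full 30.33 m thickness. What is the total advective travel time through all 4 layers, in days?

With flow normal to the layers, continuity requires the same specific discharge q through every layer.
Σ(b_i/K_i) = 6.35/0.0558 + 10.2/3.29 + 2.98/89.1 + 10.8/0.527 = 137.4 d.
q = Δh / Σ(b_i/K_i) = 17.6 / 137.4 = 0.1281 m/day.
In each layer the seepage velocity is v_i = q/n_i, so the layer transit time is t_i = b_i·n_i / q:
  layer 1 (silt): t_1 = 6.35 × 0.07 / 0.1281 = 3.471 d
  layer 2 (fine sand): t_2 = 10.2 × 0.29 / 0.1281 = 23.10 d
  layer 3 (coarse sand): t_3 = 2.98 × 0.30 / 0.1281 = 6.981 d
  layer 4 (silty sand): t_4 = 10.8 × 0.20 / 0.1281 = 16.87 d
Total t = Σ t_i = 50.41 days.

50.4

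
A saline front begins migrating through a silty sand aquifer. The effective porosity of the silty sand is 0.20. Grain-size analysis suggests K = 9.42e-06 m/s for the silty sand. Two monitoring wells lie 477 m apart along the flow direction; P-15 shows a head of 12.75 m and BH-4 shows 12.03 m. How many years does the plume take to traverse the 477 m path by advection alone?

213

Convert K: 9.42e-06 m/s × 86400 = 0.8139 m/day.
Hydraulic gradient i = (12.75 − 12.03) / 477 = 0.72 / 477 = 0.001509.
Darcy flux q = K · i = 0.8139 × 0.001509 = 0.001229 m/day.
Seepage velocity v = q / n_e = 0.001229 / 0.20 = 0.006143 m/day.
Travel time t = L / v = 477 / 0.006143 = 77655 days = 212.6 years.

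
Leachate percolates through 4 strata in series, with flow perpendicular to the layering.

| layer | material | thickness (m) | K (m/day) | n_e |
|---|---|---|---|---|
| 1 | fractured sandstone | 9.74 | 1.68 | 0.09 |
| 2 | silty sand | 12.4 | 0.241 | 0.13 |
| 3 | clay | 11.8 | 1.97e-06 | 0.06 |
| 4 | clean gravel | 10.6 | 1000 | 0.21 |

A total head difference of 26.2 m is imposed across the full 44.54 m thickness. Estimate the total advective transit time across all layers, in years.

3390

With flow normal to the layers, continuity requires the same specific discharge q through every layer.
Σ(b_i/K_i) = 9.74/1.68 + 12.4/0.241 + 11.8/1.97e-06 + 10.6/1000 = 5.990e+06 d.
q = Δh / Σ(b_i/K_i) = 26.2 / 5.990e+06 = 4.374e-06 m/day.
In each layer the seepage velocity is v_i = q/n_i, so the layer transit time is t_i = b_i·n_i / q:
  layer 1 (fractured sandstone): t_1 = 9.74 × 0.09 / 4.374e-06 = 2.004e+05 d
  layer 2 (silty sand): t_2 = 12.4 × 0.13 / 4.374e-06 = 3.685e+05 d
  layer 3 (clay): t_3 = 11.8 × 0.06 / 4.374e-06 = 1.619e+05 d
  layer 4 (clean gravel): t_4 = 10.6 × 0.21 / 4.374e-06 = 5.089e+05 d
Total t = Σ t_i = 1.240e+06 days = 3394 years.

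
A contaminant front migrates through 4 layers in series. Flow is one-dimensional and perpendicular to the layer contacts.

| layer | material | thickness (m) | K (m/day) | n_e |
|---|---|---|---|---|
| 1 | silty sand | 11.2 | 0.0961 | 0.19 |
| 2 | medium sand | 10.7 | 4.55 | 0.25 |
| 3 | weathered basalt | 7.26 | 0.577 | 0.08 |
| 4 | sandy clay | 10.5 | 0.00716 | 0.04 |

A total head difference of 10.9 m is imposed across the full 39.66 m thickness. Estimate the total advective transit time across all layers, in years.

2.33

With flow normal to the layers, continuity requires the same specific discharge q through every layer.
Σ(b_i/K_i) = 11.2/0.0961 + 10.7/4.55 + 7.26/0.577 + 10.5/0.00716 = 1598 d.
q = Δh / Σ(b_i/K_i) = 10.9 / 1598 = 0.006821 m/day.
In each layer the seepage velocity is v_i = q/n_i, so the layer transit time is t_i = b_i·n_i / q:
  layer 1 (silty sand): t_1 = 11.2 × 0.19 / 0.006821 = 312.0 d
  layer 2 (medium sand): t_2 = 10.7 × 0.25 / 0.006821 = 392.2 d
  layer 3 (weathered basalt): t_3 = 7.26 × 0.08 / 0.006821 = 85.15 d
  layer 4 (sandy clay): t_4 = 10.5 × 0.04 / 0.006821 = 61.57 d
Total t = Σ t_i = 850.8 days = 2.329 years.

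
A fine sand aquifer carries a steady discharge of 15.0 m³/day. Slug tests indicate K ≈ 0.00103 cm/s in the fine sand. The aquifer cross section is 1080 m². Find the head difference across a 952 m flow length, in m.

Convert K: 0.00103 cm/s × 864 = 0.8899 m/day.
From Q = K·A·i, i = Q / (K·A) = 15.0 / (0.8899 × 1080) = 0.01561.
Head loss Δh = i · L = 0.01561 × 952 = 14.86 m.

14.9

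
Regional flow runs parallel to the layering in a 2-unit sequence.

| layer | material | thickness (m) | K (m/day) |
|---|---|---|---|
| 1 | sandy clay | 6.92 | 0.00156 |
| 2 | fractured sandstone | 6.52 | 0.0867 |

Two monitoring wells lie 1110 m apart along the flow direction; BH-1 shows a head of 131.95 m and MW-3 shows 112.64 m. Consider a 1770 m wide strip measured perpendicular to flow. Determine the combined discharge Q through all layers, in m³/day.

17.7

Flow is parallel to layering, so each bed carries its own Darcy discharge and the transmissivities add.
Σ(K_i·b_i) = 0.00156×6.92 + 0.0867×6.52 = 0.5761 m²/day.
Hydraulic gradient i = (131.95 − 112.64) / 1110 = 19.31 / 1110 = 0.01740.
Q = Σ(K_i·b_i) · W · i = 0.5761 × 1770 × 0.01740 = 17.74 m³/day.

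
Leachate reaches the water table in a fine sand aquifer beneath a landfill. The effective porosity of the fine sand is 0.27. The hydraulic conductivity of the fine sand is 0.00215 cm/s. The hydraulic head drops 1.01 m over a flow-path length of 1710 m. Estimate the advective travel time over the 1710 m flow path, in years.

1150

Convert K: 0.00215 cm/s × 864 = 1.858 m/day.
Hydraulic gradient i = Δh / L = 1.01 / 1710 = 0.0005906.
Darcy flux q = K · i = 1.858 × 0.0005906 = 0.001097 m/day.
Seepage velocity v = q / n_e = 0.001097 / 0.27 = 0.004064 m/day.
Travel time t = L / v = 1710 / 0.004064 = 4.208e+05 days = 1152 years.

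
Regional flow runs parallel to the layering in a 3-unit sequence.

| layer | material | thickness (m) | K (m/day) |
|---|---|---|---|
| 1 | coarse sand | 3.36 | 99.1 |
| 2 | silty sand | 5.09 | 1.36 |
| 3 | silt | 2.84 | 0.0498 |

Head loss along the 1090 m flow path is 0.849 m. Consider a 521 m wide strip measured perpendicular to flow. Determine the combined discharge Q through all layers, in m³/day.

138

Flow is parallel to layering, so each bed carries its own Darcy discharge and the transmissivities add.
Σ(K_i·b_i) = 99.1×3.36 + 1.36×5.09 + 0.0498×2.84 = 340.0 m²/day.
Hydraulic gradient i = Δh / L = 0.849 / 1090 = 0.0007789.
Q = Σ(K_i·b_i) · W · i = 340.0 × 521 × 0.0007789 = 138.0 m³/day.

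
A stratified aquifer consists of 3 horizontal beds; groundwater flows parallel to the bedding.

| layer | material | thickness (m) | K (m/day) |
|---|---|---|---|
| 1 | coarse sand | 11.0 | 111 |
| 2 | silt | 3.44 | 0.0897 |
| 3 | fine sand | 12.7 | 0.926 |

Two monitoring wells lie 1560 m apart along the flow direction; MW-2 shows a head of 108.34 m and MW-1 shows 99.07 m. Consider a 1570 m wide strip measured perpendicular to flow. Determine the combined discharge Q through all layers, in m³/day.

Flow is parallel to layering, so each bed carries its own Darcy discharge and the transmissivities add.
Σ(K_i·b_i) = 111×11.0 + 0.0897×3.44 + 0.926×12.7 = 1233 m²/day.
Hydraulic gradient i = (108.34 − 99.07) / 1560 = 9.27 / 1560 = 0.005942.
Q = Σ(K_i·b_i) · W · i = 1233 × 1570 × 0.005942 = 11504 m³/day.

11500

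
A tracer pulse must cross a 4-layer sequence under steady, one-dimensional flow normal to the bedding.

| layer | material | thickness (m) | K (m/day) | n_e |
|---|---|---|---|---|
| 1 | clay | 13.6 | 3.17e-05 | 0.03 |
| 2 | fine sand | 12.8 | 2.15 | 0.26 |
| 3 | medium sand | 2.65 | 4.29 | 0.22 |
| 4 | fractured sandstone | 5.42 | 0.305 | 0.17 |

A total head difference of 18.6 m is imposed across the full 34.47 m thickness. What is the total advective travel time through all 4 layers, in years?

With flow normal to the layers, continuity requires the same specific discharge q through every layer.
Σ(b_i/K_i) = 13.6/3.17e-05 + 12.8/2.15 + 2.65/4.29 + 5.42/0.305 = 4.290e+05 d.
q = Δh / Σ(b_i/K_i) = 18.6 / 4.290e+05 = 4.335e-05 m/day.
In each layer the seepage velocity is v_i = q/n_i, so the layer transit time is t_i = b_i·n_i / q:
  layer 1 (clay): t_1 = 13.6 × 0.03 / 4.335e-05 = 9411 d
  layer 2 (fine sand): t_2 = 12.8 × 0.26 / 4.335e-05 = 76767 d
  layer 3 (medium sand): t_3 = 2.65 × 0.22 / 4.335e-05 = 13448 d
  layer 4 (fractured sandstone): t_4 = 5.42 × 0.17 / 4.335e-05 = 21254 d
Total t = Σ t_i = 1.209e+05 days = 331.0 years.

331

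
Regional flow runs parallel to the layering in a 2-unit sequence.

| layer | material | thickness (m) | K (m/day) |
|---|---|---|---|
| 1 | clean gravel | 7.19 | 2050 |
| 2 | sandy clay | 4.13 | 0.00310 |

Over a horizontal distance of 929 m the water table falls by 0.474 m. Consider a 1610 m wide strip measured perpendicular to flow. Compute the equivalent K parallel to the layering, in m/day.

1300

Flow is parallel to layering, so each bed carries its own Darcy discharge and the transmissivities add.
Σ(K_i·b_i) = 2050×7.19 + 0.00310×4.13 = 14740 m²/day.
Total thickness b = 11.32 m, so K_eq = Σ(K_i·b_i)/b = 1302 m/day.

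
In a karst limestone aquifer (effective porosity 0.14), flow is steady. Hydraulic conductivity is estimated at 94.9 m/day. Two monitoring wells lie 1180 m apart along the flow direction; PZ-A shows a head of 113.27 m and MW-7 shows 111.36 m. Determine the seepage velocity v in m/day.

Hydraulic gradient i = (113.27 − 111.36) / 1180 = 1.91 / 1180 = 0.001619.
Darcy flux q = K · i = 94.90 × 0.001619 = 0.1536 m/day.
Seepage velocity v = q / n_e = 0.1536 / 0.14 = 1.097 m/day.

1.10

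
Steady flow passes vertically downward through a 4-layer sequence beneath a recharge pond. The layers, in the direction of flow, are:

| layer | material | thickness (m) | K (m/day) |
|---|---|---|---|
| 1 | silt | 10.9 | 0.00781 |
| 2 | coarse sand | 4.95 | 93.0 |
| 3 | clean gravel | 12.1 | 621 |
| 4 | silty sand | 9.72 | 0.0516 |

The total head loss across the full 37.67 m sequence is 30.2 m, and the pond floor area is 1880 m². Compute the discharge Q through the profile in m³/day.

35.8

Flow is perpendicular to layering, so the layers act in series and the equivalent K is the thickness-weighted harmonic mean.
Total thickness L = 10.9 + 4.95 + 12.1 + 9.72 = 37.67 m.
Σ(b_i/K_i) = 10.9/0.00781 + 4.95/93.0 + 12.1/621 + 9.72/0.0516 = 1584 d.
K_eq = L / Σ(b_i/K_i) = 37.67 / 1584 = 0.02378 m/day.
Q = K_eq · A · (Δh/L) = 0.02378 × 1880 × (30.2/37.67) = 35.84 m³/day.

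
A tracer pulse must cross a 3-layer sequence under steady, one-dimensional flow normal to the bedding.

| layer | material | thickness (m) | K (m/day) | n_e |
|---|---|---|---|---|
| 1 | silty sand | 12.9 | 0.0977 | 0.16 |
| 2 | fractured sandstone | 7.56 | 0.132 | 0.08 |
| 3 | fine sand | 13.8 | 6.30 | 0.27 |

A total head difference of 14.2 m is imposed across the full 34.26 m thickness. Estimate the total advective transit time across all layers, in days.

With flow normal to the layers, continuity requires the same specific discharge q through every layer.
Σ(b_i/K_i) = 12.9/0.0977 + 7.56/0.132 + 13.8/6.30 = 191.5 d.
q = Δh / Σ(b_i/K_i) = 14.2 / 191.5 = 0.07415 m/day.
In each layer the seepage velocity is v_i = q/n_i, so the layer transit time is t_i = b_i·n_i / q:
  layer 1 (silty sand): t_1 = 12.9 × 0.16 / 0.07415 = 27.83 d
  layer 2 (fractured sandstone): t_2 = 7.56 × 0.08 / 0.07415 = 8.156 d
  layer 3 (fine sand): t_3 = 13.8 × 0.27 / 0.07415 = 50.25 d
Total t = Σ t_i = 86.24 days.

86.2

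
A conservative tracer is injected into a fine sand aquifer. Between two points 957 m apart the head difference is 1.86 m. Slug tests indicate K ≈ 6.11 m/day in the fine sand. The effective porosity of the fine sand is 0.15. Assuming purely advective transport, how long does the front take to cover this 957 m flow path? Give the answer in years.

Hydraulic gradient i = Δh / L = 1.86 / 957 = 0.001944.
Darcy flux q = K · i = 6.110 × 0.001944 = 0.01188 m/day.
Seepage velocity v = q / n_e = 0.01188 / 0.15 = 0.07917 m/day.
Travel time t = L / v = 957 / 0.07917 = 12088 days = 33.10 years.

33.1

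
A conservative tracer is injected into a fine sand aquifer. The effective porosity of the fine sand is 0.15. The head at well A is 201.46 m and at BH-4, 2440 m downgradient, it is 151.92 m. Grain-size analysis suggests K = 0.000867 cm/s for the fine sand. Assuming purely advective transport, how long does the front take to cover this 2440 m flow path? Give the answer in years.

Convert K: 0.000867 cm/s × 864 = 0.7491 m/day.
Hydraulic gradient i = (201.46 − 151.92) / 2440 = 49.54 / 2440 = 0.02030.
Darcy flux q = K · i = 0.7491 × 0.02030 = 0.01521 m/day.
Seepage velocity v = q / n_e = 0.01521 / 0.15 = 0.1014 m/day.
Travel time t = L / v = 2440 / 0.1014 = 24065 days = 65.89 years.

65.9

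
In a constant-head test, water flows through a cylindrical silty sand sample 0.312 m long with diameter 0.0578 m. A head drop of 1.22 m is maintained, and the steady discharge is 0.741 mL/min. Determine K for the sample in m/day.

Cross-sectional area A = π·(d/2)² = π × (0.0578/2)² = 0.002624 m².
Convert discharge: 0.741 mL/min = 1.235e-08 m³/s.
Darcy's law rearranged: K = Q·L / (A·Δh) = 1.235e-08 × 0.312 / (0.002624 × 1.22) = 1.204e-06 m/s = 0.1040 m/day.

0.104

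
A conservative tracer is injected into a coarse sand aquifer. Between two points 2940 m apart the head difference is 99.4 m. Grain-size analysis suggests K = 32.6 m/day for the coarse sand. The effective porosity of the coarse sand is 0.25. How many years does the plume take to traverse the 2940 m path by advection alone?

1.83

Hydraulic gradient i = Δh / L = 99.4 / 2940 = 0.03381.
Darcy flux q = K · i = 32.60 × 0.03381 = 1.102 m/day.
Seepage velocity v = q / n_e = 1.102 / 0.25 = 4.409 m/day.
Travel time t = L / v = 2940 / 4.409 = 666.9 days = 1.826 years.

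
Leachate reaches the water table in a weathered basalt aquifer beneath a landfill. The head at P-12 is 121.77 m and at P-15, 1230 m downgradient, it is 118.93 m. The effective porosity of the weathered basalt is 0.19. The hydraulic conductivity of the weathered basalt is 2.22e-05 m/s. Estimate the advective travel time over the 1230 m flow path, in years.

144

Convert K: 2.22e-05 m/s × 86400 = 1.918 m/day.
Hydraulic gradient i = (121.77 − 118.93) / 1230 = 2.84 / 1230 = 0.002309.
Darcy flux q = K · i = 1.918 × 0.002309 = 0.004429 m/day.
Seepage velocity v = q / n_e = 0.004429 / 0.19 = 0.02331 m/day.
Travel time t = L / v = 1230 / 0.02331 = 52769 days = 144.5 years.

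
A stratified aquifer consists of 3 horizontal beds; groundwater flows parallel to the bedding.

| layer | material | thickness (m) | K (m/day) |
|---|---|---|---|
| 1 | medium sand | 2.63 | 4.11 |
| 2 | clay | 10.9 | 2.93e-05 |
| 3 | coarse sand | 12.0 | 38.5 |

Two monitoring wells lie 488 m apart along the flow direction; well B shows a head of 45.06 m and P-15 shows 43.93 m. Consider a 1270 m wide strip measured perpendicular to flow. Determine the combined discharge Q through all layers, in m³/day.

Flow is parallel to layering, so each bed carries its own Darcy discharge and the transmissivities add.
Σ(K_i·b_i) = 4.11×2.63 + 2.93e-05×10.9 + 38.5×12.0 = 472.8 m²/day.
Hydraulic gradient i = (45.06 − 43.93) / 488 = 1.13 / 488 = 0.002316.
Q = Σ(K_i·b_i) · W · i = 472.8 × 1270 × 0.002316 = 1390 m³/day.

1390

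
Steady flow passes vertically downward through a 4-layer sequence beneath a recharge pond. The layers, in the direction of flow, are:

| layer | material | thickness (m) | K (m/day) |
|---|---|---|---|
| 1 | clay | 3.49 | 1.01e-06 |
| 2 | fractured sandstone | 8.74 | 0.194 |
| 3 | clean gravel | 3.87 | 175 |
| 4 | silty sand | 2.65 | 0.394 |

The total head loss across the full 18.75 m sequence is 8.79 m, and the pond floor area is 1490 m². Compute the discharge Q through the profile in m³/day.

Flow is perpendicular to layering, so the layers act in series and the equivalent K is the thickness-weighted harmonic mean.
Total thickness L = 3.49 + 8.74 + 3.87 + 2.65 = 18.75 m.
Σ(b_i/K_i) = 3.49/1.01e-06 + 8.74/0.194 + 3.87/175 + 2.65/0.394 = 3.455e+06 d.
K_eq = L / Σ(b_i/K_i) = 18.75 / 3.455e+06 = 5.426e-06 m/day.
Q = K_eq · A · (Δh/L) = 5.426e-06 × 1490 × (8.79/18.75) = 0.003790 m³/day.

0.00379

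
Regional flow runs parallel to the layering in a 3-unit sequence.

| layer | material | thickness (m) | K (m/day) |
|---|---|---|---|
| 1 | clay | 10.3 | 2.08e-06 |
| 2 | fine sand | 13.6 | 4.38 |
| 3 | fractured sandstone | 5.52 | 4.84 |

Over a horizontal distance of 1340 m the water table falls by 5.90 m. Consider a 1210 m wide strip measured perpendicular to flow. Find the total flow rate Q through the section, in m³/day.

460

Flow is parallel to layering, so each bed carries its own Darcy discharge and the transmissivities add.
Σ(K_i·b_i) = 2.08e-06×10.3 + 4.38×13.6 + 4.84×5.52 = 86.28 m²/day.
Hydraulic gradient i = Δh / L = 5.90 / 1340 = 0.004403.
Q = Σ(K_i·b_i) · W · i = 86.28 × 1210 × 0.004403 = 459.7 m³/day.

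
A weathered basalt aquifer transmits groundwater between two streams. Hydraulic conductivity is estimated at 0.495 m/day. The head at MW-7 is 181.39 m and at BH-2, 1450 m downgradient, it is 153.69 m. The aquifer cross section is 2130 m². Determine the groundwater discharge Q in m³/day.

Hydraulic gradient i = (181.39 − 153.69) / 1450 = 27.7 / 1450 = 0.01910.
Darcy's law: Q = K · A · i = 0.4950 × 2130 × 0.01910 = 20.14 m³/day.

20.1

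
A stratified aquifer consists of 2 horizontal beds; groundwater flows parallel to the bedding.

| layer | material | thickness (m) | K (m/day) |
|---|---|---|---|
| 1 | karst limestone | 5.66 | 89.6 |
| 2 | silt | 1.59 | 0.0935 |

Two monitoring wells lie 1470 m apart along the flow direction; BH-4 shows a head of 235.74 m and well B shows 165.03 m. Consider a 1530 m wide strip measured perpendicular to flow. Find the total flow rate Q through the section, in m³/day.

Flow is parallel to layering, so each bed carries its own Darcy discharge and the transmissivities add.
Σ(K_i·b_i) = 89.6×5.66 + 0.0935×1.59 = 507.3 m²/day.
Hydraulic gradient i = (235.74 − 165.03) / 1470 = 70.71 / 1470 = 0.04810.
Q = Σ(K_i·b_i) · W · i = 507.3 × 1530 × 0.04810 = 37334 m³/day.

37300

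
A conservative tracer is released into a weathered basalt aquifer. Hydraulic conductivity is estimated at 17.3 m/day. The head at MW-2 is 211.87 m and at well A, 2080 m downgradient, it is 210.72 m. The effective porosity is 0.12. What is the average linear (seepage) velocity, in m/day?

0.0797

Hydraulic gradient i = (211.87 − 210.72) / 2080 = 1.15 / 2080 = 0.0005529.
Darcy flux q = K · i = 17.30 × 0.0005529 = 0.009565 m/day.
Seepage velocity v = q / n_e = 0.009565 / 0.12 = 0.07971 m/day.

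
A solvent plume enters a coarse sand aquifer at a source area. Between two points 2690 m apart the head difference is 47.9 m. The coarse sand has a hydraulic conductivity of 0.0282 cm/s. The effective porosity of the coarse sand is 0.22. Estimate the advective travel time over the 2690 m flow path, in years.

3.73

Convert K: 0.0282 cm/s × 864 = 24.36 m/day.
Hydraulic gradient i = Δh / L = 47.9 / 2690 = 0.01781.
Darcy flux q = K · i = 24.36 × 0.01781 = 0.4339 m/day.
Seepage velocity v = q / n_e = 0.4339 / 0.22 = 1.972 m/day.
Travel time t = L / v = 2690 / 1.972 = 1364 days = 3.735 years.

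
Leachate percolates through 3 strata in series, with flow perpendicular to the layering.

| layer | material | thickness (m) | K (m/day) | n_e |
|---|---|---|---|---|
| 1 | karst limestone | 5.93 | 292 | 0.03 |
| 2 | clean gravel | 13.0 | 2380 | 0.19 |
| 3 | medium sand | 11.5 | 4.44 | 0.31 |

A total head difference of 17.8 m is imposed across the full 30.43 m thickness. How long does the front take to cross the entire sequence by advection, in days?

0.913

With flow normal to the layers, continuity requires the same specific discharge q through every layer.
Σ(b_i/K_i) = 5.93/292 + 13.0/2380 + 11.5/4.44 = 2.616 d.
q = Δh / Σ(b_i/K_i) = 17.8 / 2.616 = 6.805 m/day.
In each layer the seepage velocity is v_i = q/n_i, so the layer transit time is t_i = b_i·n_i / q:
  layer 1 (karst limestone): t_1 = 5.93 × 0.03 / 6.805 = 0.02614 d
  layer 2 (clean gravel): t_2 = 13.0 × 0.19 / 6.805 = 0.3630 d
  layer 3 (medium sand): t_3 = 11.5 × 0.31 / 6.805 = 0.5239 d
Total t = Σ t_i = 0.9130 days.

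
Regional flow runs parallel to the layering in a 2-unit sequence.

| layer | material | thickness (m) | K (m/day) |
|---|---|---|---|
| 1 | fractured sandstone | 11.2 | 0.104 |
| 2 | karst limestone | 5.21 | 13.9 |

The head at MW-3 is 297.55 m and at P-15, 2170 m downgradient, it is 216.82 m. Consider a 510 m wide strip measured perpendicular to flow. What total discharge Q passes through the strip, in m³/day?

Flow is parallel to layering, so each bed carries its own Darcy discharge and the transmissivities add.
Σ(K_i·b_i) = 0.104×11.2 + 13.9×5.21 = 73.58 m²/day.
Hydraulic gradient i = (297.55 − 216.82) / 2170 = 80.73 / 2170 = 0.03720.
Q = Σ(K_i·b_i) · W · i = 73.58 × 510 × 0.03720 = 1396 m³/day.

1400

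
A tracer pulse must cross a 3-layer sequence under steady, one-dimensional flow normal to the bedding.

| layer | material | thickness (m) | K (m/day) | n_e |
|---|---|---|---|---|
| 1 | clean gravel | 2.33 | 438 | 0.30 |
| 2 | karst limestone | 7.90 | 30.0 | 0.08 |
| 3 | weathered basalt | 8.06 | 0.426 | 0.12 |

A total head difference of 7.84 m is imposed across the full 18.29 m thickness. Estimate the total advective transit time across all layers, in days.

With flow normal to the layers, continuity requires the same specific discharge q through every layer.
Σ(b_i/K_i) = 2.33/438 + 7.90/30.0 + 8.06/0.426 = 19.19 d.
q = Δh / Σ(b_i/K_i) = 7.84 / 19.19 = 0.4086 m/day.
In each layer the seepage velocity is v_i = q/n_i, so the layer transit time is t_i = b_i·n_i / q:
  layer 1 (clean gravel): t_1 = 2.33 × 0.30 / 0.4086 = 1.711 d
  layer 2 (karst limestone): t_2 = 7.90 × 0.08 / 0.4086 = 1.547 d
  layer 3 (weathered basalt): t_3 = 8.06 × 0.12 / 0.4086 = 2.367 d
Total t = Σ t_i = 5.625 days.

5.62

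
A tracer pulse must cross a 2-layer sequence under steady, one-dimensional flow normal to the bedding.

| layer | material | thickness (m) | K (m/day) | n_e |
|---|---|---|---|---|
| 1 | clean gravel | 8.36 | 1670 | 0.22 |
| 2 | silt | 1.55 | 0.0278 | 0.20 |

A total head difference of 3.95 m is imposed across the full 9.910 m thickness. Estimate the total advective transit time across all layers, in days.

30.3

With flow normal to the layers, continuity requires the same specific discharge q through every layer.
Σ(b_i/K_i) = 8.36/1670 + 1.55/0.0278 = 55.76 d.
q = Δh / Σ(b_i/K_i) = 3.95 / 55.76 = 0.07084 m/day.
In each layer the seepage velocity is v_i = q/n_i, so the layer transit time is t_i = b_i·n_i / q:
  layer 1 (clean gravel): t_1 = 8.36 × 0.22 / 0.07084 = 25.96 d
  layer 2 (silt): t_2 = 1.55 × 0.20 / 0.07084 = 4.376 d
Total t = Σ t_i = 30.34 days.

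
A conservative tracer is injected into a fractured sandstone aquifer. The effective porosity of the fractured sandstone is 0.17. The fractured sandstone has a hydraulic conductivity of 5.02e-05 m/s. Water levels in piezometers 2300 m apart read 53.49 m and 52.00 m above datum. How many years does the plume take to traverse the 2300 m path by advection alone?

Convert K: 5.02e-05 m/s × 86400 = 4.337 m/day.
Hydraulic gradient i = (53.49 − 52.00) / 2300 = 1.49 / 2300 = 0.0006478.
Darcy flux q = K · i = 4.337 × 0.0006478 = 0.002810 m/day.
Seepage velocity v = q / n_e = 0.002810 / 0.17 = 0.01653 m/day.
Travel time t = L / v = 2300 / 0.01653 = 1.392e+05 days = 381.0 years.

381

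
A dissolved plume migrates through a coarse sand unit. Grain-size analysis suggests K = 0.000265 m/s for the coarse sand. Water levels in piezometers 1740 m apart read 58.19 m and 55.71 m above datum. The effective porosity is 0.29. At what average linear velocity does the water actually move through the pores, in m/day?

Convert K: 0.000265 m/s × 86400 = 22.90 m/day.
Hydraulic gradient i = (58.19 − 55.71) / 1740 = 2.48 / 1740 = 0.001425.
Darcy flux q = K · i = 22.90 × 0.001425 = 0.03263 m/day.
Seepage velocity v = q / n_e = 0.03263 / 0.29 = 0.1125 m/day.

0.113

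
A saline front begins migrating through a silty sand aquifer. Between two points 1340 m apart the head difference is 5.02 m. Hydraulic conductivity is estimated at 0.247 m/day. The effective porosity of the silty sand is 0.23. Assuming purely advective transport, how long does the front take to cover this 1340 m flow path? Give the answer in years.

912

Hydraulic gradient i = Δh / L = 5.02 / 1340 = 0.003746.
Darcy flux q = K · i = 0.2470 × 0.003746 = 0.0009253 m/day.
Seepage velocity v = q / n_e = 0.0009253 / 0.23 = 0.004023 m/day.
Travel time t = L / v = 1340 / 0.004023 = 3.331e+05 days = 911.9 years.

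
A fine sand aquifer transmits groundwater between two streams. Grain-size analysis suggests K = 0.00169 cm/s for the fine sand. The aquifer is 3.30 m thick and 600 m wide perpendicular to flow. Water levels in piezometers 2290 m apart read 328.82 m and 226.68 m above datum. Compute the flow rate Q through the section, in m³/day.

129

Convert K: 0.00169 cm/s × 864 = 1.460 m/day.
Cross-sectional area A = 600 × 3.30 = 1980 m².
Hydraulic gradient i = (328.82 − 226.68) / 2290 = 102.14 / 2290 = 0.04460.
Darcy's law: Q = K · A · i = 1.460 × 1980 × 0.04460 = 129.0 m³/day.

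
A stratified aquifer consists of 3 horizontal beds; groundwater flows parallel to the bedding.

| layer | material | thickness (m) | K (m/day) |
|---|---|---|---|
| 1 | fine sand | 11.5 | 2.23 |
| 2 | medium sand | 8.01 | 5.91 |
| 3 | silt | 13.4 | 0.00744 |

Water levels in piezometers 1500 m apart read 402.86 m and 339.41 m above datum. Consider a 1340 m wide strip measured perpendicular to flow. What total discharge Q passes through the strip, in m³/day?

4140

Flow is parallel to layering, so each bed carries its own Darcy discharge and the transmissivities add.
Σ(K_i·b_i) = 2.23×11.5 + 5.91×8.01 + 0.00744×13.4 = 73.08 m²/day.
Hydraulic gradient i = (402.86 − 339.41) / 1500 = 63.45 / 1500 = 0.04230.
Q = Σ(K_i·b_i) · W · i = 73.08 × 1340 × 0.04230 = 4143 m³/day.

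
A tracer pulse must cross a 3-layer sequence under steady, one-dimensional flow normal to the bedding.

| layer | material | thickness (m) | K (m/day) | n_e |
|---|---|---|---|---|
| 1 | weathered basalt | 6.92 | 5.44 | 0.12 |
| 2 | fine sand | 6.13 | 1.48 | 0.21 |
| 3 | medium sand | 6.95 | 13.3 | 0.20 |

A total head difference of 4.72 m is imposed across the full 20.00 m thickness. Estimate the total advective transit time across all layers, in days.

With flow normal to the layers, continuity requires the same specific discharge q through every layer.
Σ(b_i/K_i) = 6.92/5.44 + 6.13/1.48 + 6.95/13.3 = 5.937 d.
q = Δh / Σ(b_i/K_i) = 4.72 / 5.937 = 0.7951 m/day.
In each layer the seepage velocity is v_i = q/n_i, so the layer transit time is t_i = b_i·n_i / q:
  layer 1 (weathered basalt): t_1 = 6.92 × 0.12 / 0.7951 = 1.044 d
  layer 2 (fine sand): t_2 = 6.13 × 0.21 / 0.7951 = 1.619 d
  layer 3 (medium sand): t_3 = 6.95 × 0.20 / 0.7951 = 1.748 d
Total t = Σ t_i = 4.412 days.

4.41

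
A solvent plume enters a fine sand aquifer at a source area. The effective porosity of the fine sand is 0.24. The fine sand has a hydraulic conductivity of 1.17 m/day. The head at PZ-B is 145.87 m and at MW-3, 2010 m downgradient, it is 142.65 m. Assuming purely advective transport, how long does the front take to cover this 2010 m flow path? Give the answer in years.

Hydraulic gradient i = (145.87 − 142.65) / 2010 = 3.22 / 2010 = 0.001602.
Darcy flux q = K · i = 1.170 × 0.001602 = 0.001874 m/day.
Seepage velocity v = q / n_e = 0.001874 / 0.24 = 0.007810 m/day.
Travel time t = L / v = 2010 / 0.007810 = 2.574e+05 days = 704.6 years.

705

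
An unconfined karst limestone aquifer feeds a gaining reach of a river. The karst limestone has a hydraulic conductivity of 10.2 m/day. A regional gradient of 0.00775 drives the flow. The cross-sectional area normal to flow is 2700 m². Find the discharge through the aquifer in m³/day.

Hydraulic gradient i = 0.00775.
Darcy's law: Q = K · A · i = 10.20 × 2700 × 0.007750 = 213.4 m³/day.

213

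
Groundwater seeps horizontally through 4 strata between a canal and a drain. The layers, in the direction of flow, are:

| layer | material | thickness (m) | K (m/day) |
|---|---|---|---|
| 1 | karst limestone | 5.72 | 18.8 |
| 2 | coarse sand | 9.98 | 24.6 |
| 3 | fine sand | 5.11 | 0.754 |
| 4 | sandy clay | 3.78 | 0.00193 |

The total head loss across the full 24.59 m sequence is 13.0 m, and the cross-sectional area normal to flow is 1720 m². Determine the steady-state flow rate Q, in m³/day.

11.4

Flow is perpendicular to layering, so the layers act in series and the equivalent K is the thickness-weighted harmonic mean.
Total thickness L = 5.72 + 9.98 + 5.11 + 3.78 = 24.59 m.
Σ(b_i/K_i) = 5.72/18.8 + 9.98/24.6 + 5.11/0.754 + 3.78/0.00193 = 1966 d.
K_eq = L / Σ(b_i/K_i) = 24.59 / 1966 = 0.01251 m/day.
Q = K_eq · A · (Δh/L) = 0.01251 × 1720 × (13.0/24.59) = 11.37 m³/day.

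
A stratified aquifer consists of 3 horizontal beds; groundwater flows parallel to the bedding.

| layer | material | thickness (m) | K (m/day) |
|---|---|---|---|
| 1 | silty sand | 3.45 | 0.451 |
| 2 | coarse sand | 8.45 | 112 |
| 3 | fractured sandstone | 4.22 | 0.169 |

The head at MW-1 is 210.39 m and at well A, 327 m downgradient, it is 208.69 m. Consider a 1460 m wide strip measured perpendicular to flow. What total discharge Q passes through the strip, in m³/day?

Flow is parallel to layering, so each bed carries its own Darcy discharge and the transmissivities add.
Σ(K_i·b_i) = 0.451×3.45 + 112×8.45 + 0.169×4.22 = 948.7 m²/day.
Hydraulic gradient i = (210.39 − 208.69) / 327 = 1.7 / 327 = 0.005199.
Q = Σ(K_i·b_i) · W · i = 948.7 × 1460 × 0.005199 = 7201 m³/day.

7200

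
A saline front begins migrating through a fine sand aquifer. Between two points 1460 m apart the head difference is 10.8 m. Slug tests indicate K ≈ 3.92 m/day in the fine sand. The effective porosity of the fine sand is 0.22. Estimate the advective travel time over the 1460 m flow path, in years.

Hydraulic gradient i = Δh / L = 10.8 / 1460 = 0.007397.
Darcy flux q = K · i = 3.920 × 0.007397 = 0.02900 m/day.
Seepage velocity v = q / n_e = 0.02900 / 0.22 = 0.1318 m/day.
Travel time t = L / v = 1460 / 0.1318 = 11077 days = 30.33 years.

30.3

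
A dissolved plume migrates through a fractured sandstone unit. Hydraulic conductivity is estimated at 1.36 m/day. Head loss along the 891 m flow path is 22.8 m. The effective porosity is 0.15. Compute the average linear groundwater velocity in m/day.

0.232

Hydraulic gradient i = Δh / L = 22.8 / 891 = 0.02559.
Darcy flux q = K · i = 1.360 × 0.02559 = 0.03480 m/day.
Seepage velocity v = q / n_e = 0.03480 / 0.15 = 0.2320 m/day.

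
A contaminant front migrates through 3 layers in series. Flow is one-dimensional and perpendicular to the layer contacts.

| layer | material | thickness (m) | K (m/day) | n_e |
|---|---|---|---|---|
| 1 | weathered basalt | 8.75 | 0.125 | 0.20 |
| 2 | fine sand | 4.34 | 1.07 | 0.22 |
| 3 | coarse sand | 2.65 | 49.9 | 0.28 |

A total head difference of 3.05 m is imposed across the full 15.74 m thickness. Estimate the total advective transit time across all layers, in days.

With flow normal to the layers, continuity requires the same specific discharge q through every layer.
Σ(b_i/K_i) = 8.75/0.125 + 4.34/1.07 + 2.65/49.9 = 74.11 d.
q = Δh / Σ(b_i/K_i) = 3.05 / 74.11 = 0.04116 m/day.
In each layer the seepage velocity is v_i = q/n_i, so the layer transit time is t_i = b_i·n_i / q:
  layer 1 (weathered basalt): t_1 = 8.75 × 0.20 / 0.04116 = 42.52 d
  layer 2 (fine sand): t_2 = 4.34 × 0.22 / 0.04116 = 23.20 d
  layer 3 (coarse sand): t_3 = 2.65 × 0.28 / 0.04116 = 18.03 d
Total t = Σ t_i = 83.75 days.

83.8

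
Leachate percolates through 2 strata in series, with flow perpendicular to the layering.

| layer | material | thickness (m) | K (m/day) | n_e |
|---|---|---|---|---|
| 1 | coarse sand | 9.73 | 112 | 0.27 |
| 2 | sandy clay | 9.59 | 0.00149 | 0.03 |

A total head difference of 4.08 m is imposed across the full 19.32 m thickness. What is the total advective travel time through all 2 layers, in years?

With flow normal to the layers, continuity requires the same specific discharge q through every layer.
Σ(b_i/K_i) = 9.73/112 + 9.59/0.00149 = 6436 d.
q = Δh / Σ(b_i/K_i) = 4.08 / 6436 = 0.0006339 m/day.
In each layer the seepage velocity is v_i = q/n_i, so the layer transit time is t_i = b_i·n_i / q:
  layer 1 (coarse sand): t_1 = 9.73 × 0.27 / 0.0006339 = 4144 d
  layer 2 (sandy clay): t_2 = 9.59 × 0.03 / 0.0006339 = 453.9 d
Total t = Σ t_i = 4598 days = 12.59 years.

12.6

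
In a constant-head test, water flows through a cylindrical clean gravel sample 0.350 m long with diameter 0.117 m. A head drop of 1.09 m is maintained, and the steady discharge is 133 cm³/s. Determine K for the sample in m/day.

343

Cross-sectional area A = π·(d/2)² = π × (0.117/2)² = 0.01075 m².
Convert discharge: 133 cm³/s = 0.0001330 m³/s.
Darcy's law rearranged: K = Q·L / (A·Δh) = 0.0001330 × 0.350 / (0.01075 × 1.09) = 0.003972 m/s = 343.2 m/day.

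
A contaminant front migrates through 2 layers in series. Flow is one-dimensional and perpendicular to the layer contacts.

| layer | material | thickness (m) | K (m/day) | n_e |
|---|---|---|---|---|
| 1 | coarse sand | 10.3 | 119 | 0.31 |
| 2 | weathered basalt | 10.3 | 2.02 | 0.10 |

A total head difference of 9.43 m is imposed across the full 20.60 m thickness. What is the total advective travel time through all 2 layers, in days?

With flow normal to the layers, continuity requires the same specific discharge q through every layer.
Σ(b_i/K_i) = 10.3/119 + 10.3/2.02 = 5.186 d.
q = Δh / Σ(b_i/K_i) = 9.43 / 5.186 = 1.819 m/day.
In each layer the seepage velocity is v_i = q/n_i, so the layer transit time is t_i = b_i·n_i / q:
  layer 1 (coarse sand): t_1 = 10.3 × 0.31 / 1.819 = 1.756 d
  layer 2 (weathered basalt): t_2 = 10.3 × 0.10 / 1.819 = 0.5664 d
Total t = Σ t_i = 2.322 days.

2.32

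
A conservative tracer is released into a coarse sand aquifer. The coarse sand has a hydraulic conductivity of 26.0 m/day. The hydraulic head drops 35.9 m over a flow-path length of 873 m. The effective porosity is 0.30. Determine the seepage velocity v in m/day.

3.56

Hydraulic gradient i = Δh / L = 35.9 / 873 = 0.04112.
Darcy flux q = K · i = 26.00 × 0.04112 = 1.069 m/day.
Seepage velocity v = q / n_e = 1.069 / 0.30 = 3.564 m/day.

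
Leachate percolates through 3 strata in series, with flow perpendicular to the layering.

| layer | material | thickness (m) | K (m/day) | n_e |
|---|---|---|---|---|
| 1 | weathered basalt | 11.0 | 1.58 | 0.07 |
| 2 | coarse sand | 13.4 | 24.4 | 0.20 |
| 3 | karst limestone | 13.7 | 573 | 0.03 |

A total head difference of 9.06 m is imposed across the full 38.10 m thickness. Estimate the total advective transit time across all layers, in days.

3.21

With flow normal to the layers, continuity requires the same specific discharge q through every layer.
Σ(b_i/K_i) = 11.0/1.58 + 13.4/24.4 + 13.7/573 = 7.535 d.
q = Δh / Σ(b_i/K_i) = 9.06 / 7.535 = 1.202 m/day.
In each layer the seepage velocity is v_i = q/n_i, so the layer transit time is t_i = b_i·n_i / q:
  layer 1 (weathered basalt): t_1 = 11.0 × 0.07 / 1.202 = 0.6404 d
  layer 2 (coarse sand): t_2 = 13.4 × 0.20 / 1.202 = 2.229 d
  layer 3 (karst limestone): t_3 = 13.7 × 0.03 / 1.202 = 0.3418 d
Total t = Σ t_i = 3.211 days.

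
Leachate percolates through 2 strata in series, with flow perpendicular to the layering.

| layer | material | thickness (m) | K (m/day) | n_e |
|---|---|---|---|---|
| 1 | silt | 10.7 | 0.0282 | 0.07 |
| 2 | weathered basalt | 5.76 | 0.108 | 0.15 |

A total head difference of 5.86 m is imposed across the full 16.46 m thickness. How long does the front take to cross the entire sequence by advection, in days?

With flow normal to the layers, continuity requires the same specific discharge q through every layer.
Σ(b_i/K_i) = 10.7/0.0282 + 5.76/0.108 = 432.8 d.
q = Δh / Σ(b_i/K_i) = 5.86 / 432.8 = 0.01354 m/day.
In each layer the seepage velocity is v_i = q/n_i, so the layer transit time is t_i = b_i·n_i / q:
  layer 1 (silt): t_1 = 10.7 × 0.07 / 0.01354 = 55.31 d
  layer 2 (weathered basalt): t_2 = 5.76 × 0.15 / 0.01354 = 63.81 d
Total t = Σ t_i = 119.1 days.

119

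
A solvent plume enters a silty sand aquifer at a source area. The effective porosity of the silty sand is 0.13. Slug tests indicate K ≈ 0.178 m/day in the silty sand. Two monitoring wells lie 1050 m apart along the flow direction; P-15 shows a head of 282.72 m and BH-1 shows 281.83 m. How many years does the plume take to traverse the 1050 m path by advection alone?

2480

Hydraulic gradient i = (282.72 − 281.83) / 1050 = 0.89 / 1050 = 0.0008476.
Darcy flux q = K · i = 0.1780 × 0.0008476 = 0.0001509 m/day.
Seepage velocity v = q / n_e = 0.0001509 / 0.13 = 0.001161 m/day.
Travel time t = L / v = 1050 / 0.001161 = 9.047e+05 days = 2477 years.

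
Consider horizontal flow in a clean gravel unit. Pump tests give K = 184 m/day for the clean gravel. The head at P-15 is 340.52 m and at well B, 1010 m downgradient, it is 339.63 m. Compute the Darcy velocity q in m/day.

0.162

Hydraulic gradient i = (340.52 − 339.63) / 1010 = 0.89 / 1010 = 0.0008812.
Specific discharge q = K · i = 184.0 × 0.0008812 = 0.1621 m/day.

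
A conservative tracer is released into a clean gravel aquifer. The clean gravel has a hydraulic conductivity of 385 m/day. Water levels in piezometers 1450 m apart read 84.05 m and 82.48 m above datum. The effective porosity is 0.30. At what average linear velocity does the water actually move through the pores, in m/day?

Hydraulic gradient i = (84.05 − 82.48) / 1450 = 1.57 / 1450 = 0.001083.
Darcy flux q = K · i = 385.0 × 0.001083 = 0.4169 m/day.
Seepage velocity v = q / n_e = 0.4169 / 0.30 = 1.390 m/day.

1.39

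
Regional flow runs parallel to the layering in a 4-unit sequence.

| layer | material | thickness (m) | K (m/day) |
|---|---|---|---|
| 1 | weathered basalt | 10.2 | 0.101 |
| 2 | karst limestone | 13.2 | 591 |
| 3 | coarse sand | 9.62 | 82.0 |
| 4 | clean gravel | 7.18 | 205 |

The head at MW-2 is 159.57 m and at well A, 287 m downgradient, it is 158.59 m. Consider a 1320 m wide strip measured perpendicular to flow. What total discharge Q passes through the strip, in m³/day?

Flow is parallel to layering, so each bed carries its own Darcy discharge and the transmissivities add.
Σ(K_i·b_i) = 0.101×10.2 + 591×13.2 + 82.0×9.62 + 205×7.18 = 10063 m²/day.
Hydraulic gradient i = (159.57 − 158.59) / 287 = 0.98 / 287 = 0.003415.
Q = Σ(K_i·b_i) · W · i = 10063 × 1320 × 0.003415 = 45357 m³/day.

45400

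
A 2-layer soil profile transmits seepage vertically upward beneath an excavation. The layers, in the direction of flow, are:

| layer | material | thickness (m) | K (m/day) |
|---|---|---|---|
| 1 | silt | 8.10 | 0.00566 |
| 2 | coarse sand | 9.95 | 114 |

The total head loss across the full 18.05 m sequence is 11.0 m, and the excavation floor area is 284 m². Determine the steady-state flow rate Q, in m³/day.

2.18

Flow is perpendicular to layering, so the layers act in series and the equivalent K is the thickness-weighted harmonic mean.
Total thickness L = 8.10 + 9.95 = 18.05 m.
Σ(b_i/K_i) = 8.10/0.00566 + 9.95/114 = 1431 d.
K_eq = L / Σ(b_i/K_i) = 18.05 / 1431 = 0.01261 m/day.
Q = K_eq · A · (Δh/L) = 0.01261 × 284 × (11.0/18.05) = 2.183 m³/day.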